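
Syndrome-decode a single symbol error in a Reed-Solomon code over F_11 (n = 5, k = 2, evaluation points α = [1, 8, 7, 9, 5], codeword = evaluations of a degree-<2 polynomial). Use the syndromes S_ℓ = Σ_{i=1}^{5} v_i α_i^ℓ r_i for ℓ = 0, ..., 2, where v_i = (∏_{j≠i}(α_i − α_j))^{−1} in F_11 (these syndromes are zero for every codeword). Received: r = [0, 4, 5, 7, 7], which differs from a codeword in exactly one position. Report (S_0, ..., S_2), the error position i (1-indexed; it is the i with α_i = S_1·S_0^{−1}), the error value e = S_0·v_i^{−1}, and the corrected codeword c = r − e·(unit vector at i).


S = (9, 4, 3), error at position 4, error magnitude e = 4, c = [0, 4, 5, 3, 7].

Step 1: column multipliers v_i = (∏_{j≠i}(α_i − α_j))^{−1} mod 11.
  i = 1 (α = 1): (1−8)(1−7)(1−9)(1−5) = (−7)·(−6)·(−8)·(−4) = 1344 ≡ 2, so v_1 = 2^{−1} = 6 (mod 11).
  i = 2 (α = 8): (8−1)(8−7)(8−9)(8−5) = 7·1·(−1)·3 = −21 ≡ 1, so v_2 = 1^{−1} = 1 (mod 11).
  i = 3 (α = 7): (7−1)(7−8)(7−9)(7−5) = 6·(−1)·(−2)·2 = 24 ≡ 2, so v_3 = 2^{−1} = 6 (mod 11).
  i = 4 (α = 9): (9−1)(9−8)(9−7)(9−5) = 8·1·2·4 = 64 ≡ 9, so v_4 = 9^{−1} = 5 (mod 11).
  i = 5 (α = 5): (5−1)(5−8)(5−7)(5−9) = 4·(−3)·(−2)·(−4) = −96 ≡ 3, so v_5 = 3^{−1} = 4 (mod 11).
  v = [6, 1, 6, 5, 4].
Step 2: syndromes of r = [0, 4, 5, 7, 7] (all sums mod 11).
  S_0 = Σ v_i r_i = 6·0 + 1·4 + 6·5 + 5·7 + 4·7 = 97 ≡ 9.
  S_1 = Σ v_i α_i r_i = 6·1·0 + 1·8·4 + 6·7·5 + 5·9·7 + 4·5·7 = 697 ≡ 4.
  α_i^2 mod 11 = [1, 9, 5, 4, 3].
  S_2 = Σ v_i α_i^2 r_i = 6·1·0 + 1·9·4 + 6·5·5 + 5·4·7 + 4·3·7 = 410 ≡ 3.
  S = (9, 4, 3) ≠ 0, so r is not a codeword (an error is present).
Step 3: locate the error. For a single error e at position i, S_ℓ = v_i·e·α_i^ℓ, so α_err = S_1/S_0.
  S_0^{−1} = 9^{−1} = 5 (mod 11), so α_err = 4·5 = 20 ≡ 9 = α_4. Error position i = 4.
  Consistency check: S_2/S_1 = 3·3 = 9 ≡ 9 = α_err ✓ (single-error assumption holds).
Step 4: error magnitude e = S_0/v_4 = S_0·∏_{j≠4}(α_4 − α_j) = 9·9 = 81 ≡ 4 (mod 11).
Step 5: correct position 4: c_4 = r_4 − e = 7 − 4 ≡ 3 (mod 11). Hence c = [0, 4, 5, 3, 7].
  Check: interpolating c through the α_i gives m(x) = 1 + 10·x (degree < 2) with m(α_i) = c_i for every i, so c is indeed a codeword.


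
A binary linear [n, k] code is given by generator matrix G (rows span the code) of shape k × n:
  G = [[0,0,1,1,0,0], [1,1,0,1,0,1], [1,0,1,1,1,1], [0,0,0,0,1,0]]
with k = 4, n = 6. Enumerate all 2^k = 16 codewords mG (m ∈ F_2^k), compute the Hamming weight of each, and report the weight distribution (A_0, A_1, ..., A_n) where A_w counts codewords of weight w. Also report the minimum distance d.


Weight distribution: A_0 = 1, A_1 = 1, A_2 = 4, A_3 = 4, A_4 = 3, A_5 = 3. Minimum distance d = 1.

Enumerate all 2^4 = 16 messages m ∈ F_2^4.
For each, compute codeword c = mG in F_2^6, then tally its weight.
  m = 0000 → c = 000000, weight = 0.
  m = 1000 → c = 001100, weight = 2.
  m = 0100 → c = 110101, weight = 4.
  m = 1100 → c = 111001, weight = 4.
  m = 0010 → c = 101111, weight = 5.
  m = 1010 → c = 100011, weight = 3.
  m = 0110 → c = 011010, weight = 3.
  m = 1110 → c = 010110, weight = 3.
  m = 0001 → c = 000010, weight = 1.
  m = 1001 → c = 001110, weight = 3.
  m = 0101 → c = 110111, weight = 5.
  m = 1101 → c = 111011, weight = 5.
  m = 0011 → c = 101101, weight = 4.
  m = 1011 → c = 100001, weight = 2.
  m = 0111 → c = 011000, weight = 2.
  m = 1111 → c = 010100, weight = 2.
Tally weights:
  weight 0: 1 codewords.
  weight 1: 1 codewords.
  weight 2: 4 codewords.
  weight 3: 4 codewords.
  weight 4: 3 codewords.
  weight 5: 3 codewords.
Minimum distance d = smallest w > 0 with A_w > 0 = 1.
Sanity: Σ A_w = 16 = 2^4 = 16 ✓.


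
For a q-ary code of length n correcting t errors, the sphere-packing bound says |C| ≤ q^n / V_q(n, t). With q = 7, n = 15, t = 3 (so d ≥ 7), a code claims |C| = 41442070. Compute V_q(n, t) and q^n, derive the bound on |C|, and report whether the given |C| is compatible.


V_q(n, t) = 102151, q^n = 4747561509943, Hamming bound = 46475918, |C| = 41442070 ≤ bound (satisfied).

Step 1: Compute V_q(n, t) = Σ_{j=0}^3 C(n, j) (q−1)^j.
  j = 0: C(15,0)·(6)^0 = 1·1 = 1.
  j = 1: C(15,1)·(6)^1 = 15·6 = 90.
  j = 2: C(15,2)·(6)^2 = 105·36 = 3780.
  j = 3: C(15,3)·(6)^3 = 455·216 = 98280.
  V_q(n, t) = 1 + 90 + 3780 + 98280 = 102151.
Step 2: q^n = 7^15 = 4747561509943.
Step 3: Hamming bound ⌊q^n / V_q(n,t)⌋ = ⌊4747561509943/102151⌋ = 46475918.
Step 4: Compare |C| = 41442070 to 46475918: satisfied.
The claimed |C| lies below the Hamming bound.


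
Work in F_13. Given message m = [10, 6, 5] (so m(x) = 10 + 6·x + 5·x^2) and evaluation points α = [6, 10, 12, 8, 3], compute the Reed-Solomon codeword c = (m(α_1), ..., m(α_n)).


c = [5, 11, 9, 1, 8]

Message polynomial: m(x) = 10 + 6·x + 5·x^2 (mod 13).
For each evaluation point α_i, compute m(α_i) mod 13:
  α_1 = 6: Horner steps 5 → 10 → 5, so m(6) = 5.
  α_2 = 10: Horner steps 5 → 4 → 11, so m(10) = 11.
  α_3 = 12: Horner steps 5 → 1 → 9, so m(12) = 9.
  α_4 = 8: Horner steps 5 → 7 → 1, so m(8) = 1.
  α_5 = 3: Horner steps 5 → 8 → 8, so m(3) = 8.
Codeword c = [5, 11, 9, 1, 8] ∈ F_13^5.


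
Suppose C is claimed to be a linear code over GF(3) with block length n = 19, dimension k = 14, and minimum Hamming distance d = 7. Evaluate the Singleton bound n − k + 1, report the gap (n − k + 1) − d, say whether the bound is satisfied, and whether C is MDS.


Singleton RHS = n − k + 1 = 6, slack = -1, bound violated (no such code; not MDS).

Singleton bound: d ≤ n − k + 1.
Here n = 19, k = 14, so n − k + 1 = 6.
Given d = 7, check d ≤ 6: NO.
Slack = (n − k + 1) − d = -1.
The slack is negative: d = 7 exceeds n − k + 1 = 6 by 1, so the Singleton bound is violated and no linear [19, 14, 7]_3 code can exist. In particular it is not MDS (MDS requires d = n − k + 1 exactly).
Description: the claimed parameters are [19, 14, 7]_3; such a code would be impossible (violates the Singleton bound).


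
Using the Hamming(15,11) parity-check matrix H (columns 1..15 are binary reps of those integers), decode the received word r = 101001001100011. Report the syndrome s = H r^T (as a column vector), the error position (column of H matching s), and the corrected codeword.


s = (0, 1, 1, 0)^T, error position = 6, corrected codeword c = 101000001100011

Compute s = H r^T mod 2 one row at a time:
  s_1 = 0 + 1 + 1 + 0 + 0 + 0 + 1 + 1 = 4 ≡ 0 (mod 2).
  s_2 = 0 + 0 + 1 + 0 + 0 + 0 + 1 + 1 = 3 ≡ 1 (mod 2).
  s_3 = 0 + 1 + 1 + 0 + 1 + 0 + 1 + 1 = 5 ≡ 1 (mod 2).
  s_4 = 1 + 1 + 0 + 0 + 1 + 0 + 0 + 1 = 4 ≡ 0 (mod 2).
s = (0, 1, 1, 0)^T — this equals column 6 of H (binary 0110), so error is at position 6.
Correct: flip bit 6 of r = 101001001100011 to get c = 101000001100011.


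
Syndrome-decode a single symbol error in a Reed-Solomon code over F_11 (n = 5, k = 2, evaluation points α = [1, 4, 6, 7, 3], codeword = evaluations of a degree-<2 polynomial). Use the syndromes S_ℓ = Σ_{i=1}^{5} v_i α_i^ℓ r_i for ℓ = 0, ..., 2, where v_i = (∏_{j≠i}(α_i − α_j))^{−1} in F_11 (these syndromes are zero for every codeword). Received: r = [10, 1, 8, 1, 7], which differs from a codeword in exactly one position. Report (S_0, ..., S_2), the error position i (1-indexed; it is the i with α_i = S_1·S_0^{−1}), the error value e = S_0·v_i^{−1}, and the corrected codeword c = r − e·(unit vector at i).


S = (8, 10, 7), error at position 2, error magnitude e = 1, c = [10, 0, 8, 1, 7].

Step 1: column multipliers v_i = (∏_{j≠i}(α_i − α_j))^{−1} mod 11.
  i = 1 (α = 1): (1−4)(1−6)(1−7)(1−3) = (−3)·(−5)·(−6)·(−2) = 180 ≡ 4, so v_1 = 4^{−1} = 3 (mod 11).
  i = 2 (α = 4): (4−1)(4−6)(4−7)(4−3) = 3·(−2)·(−3)·1 = 18 ≡ 7, so v_2 = 7^{−1} = 8 (mod 11).
  i = 3 (α = 6): (6−1)(6−4)(6−7)(6−3) = 5·2·(−1)·3 = −30 ≡ 3, so v_3 = 3^{−1} = 4 (mod 11).
  i = 4 (α = 7): (7−1)(7−4)(7−6)(7−3) = 6·3·1·4 = 72 ≡ 6, so v_4 = 6^{−1} = 2 (mod 11).
  i = 5 (α = 3): (3−1)(3−4)(3−6)(3−7) = 2·(−1)·(−3)·(−4) = −24 ≡ 9, so v_5 = 9^{−1} = 5 (mod 11).
  v = [3, 8, 4, 2, 5].
Step 2: syndromes of r = [10, 1, 8, 1, 7] (all sums mod 11).
  S_0 = Σ v_i r_i = 3·10 + 8·1 + 4·8 + 2·1 + 5·7 = 107 ≡ 8.
  S_1 = Σ v_i α_i r_i = 3·1·10 + 8·4·1 + 4·6·8 + 2·7·1 + 5·3·7 = 373 ≡ 10.
  α_i^2 mod 11 = [1, 5, 3, 5, 9].
  S_2 = Σ v_i α_i^2 r_i = 3·1·10 + 8·5·1 + 4·3·8 + 2·5·1 + 5·9·7 = 491 ≡ 7.
  S = (8, 10, 7) ≠ 0, so r is not a codeword (an error is present).
Step 3: locate the error. For a single error e at position i, S_ℓ = v_i·e·α_i^ℓ, so α_err = S_1/S_0.
  S_0^{−1} = 8^{−1} = 7 (mod 11), so α_err = 10·7 = 70 ≡ 4 = α_2. Error position i = 2.
  Consistency check: S_2/S_1 = 7·10 = 70 ≡ 4 = α_err ✓ (single-error assumption holds).
Step 4: error magnitude e = S_0/v_2 = S_0·∏_{j≠2}(α_2 − α_j) = 8·7 = 56 ≡ 1 (mod 11).
Step 5: correct position 2: c_2 = r_2 − e = 1 − 1 ≡ 0 (mod 11). Hence c = [10, 0, 8, 1, 7].
  Check: interpolating c through the α_i gives m(x) = 6 + 4·x (degree < 2) with m(α_i) = c_i for every i, so c is indeed a codeword.


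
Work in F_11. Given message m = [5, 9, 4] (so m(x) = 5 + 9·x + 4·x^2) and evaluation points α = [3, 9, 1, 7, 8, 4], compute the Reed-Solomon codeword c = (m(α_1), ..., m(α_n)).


c = [2, 3, 7, 0, 3, 6]

Message polynomial: m(x) = 5 + 9·x + 4·x^2 (mod 11).
For each evaluation point α_i, compute m(α_i) mod 11:
  α_1 = 3: Horner steps 4 → 10 → 2, so m(3) = 2.
  α_2 = 9: Horner steps 4 → 1 → 3, so m(9) = 3.
  α_3 = 1: Horner steps 4 → 2 → 7, so m(1) = 7.
  α_4 = 7: Horner steps 4 → 4 → 0, so m(7) = 0.
  α_5 = 8: Horner steps 4 → 8 → 3, so m(8) = 3.
  α_6 = 4: Horner steps 4 → 3 → 6, so m(4) = 6.
Codeword c = [2, 3, 7, 0, 3, 6] ∈ F_11^6.


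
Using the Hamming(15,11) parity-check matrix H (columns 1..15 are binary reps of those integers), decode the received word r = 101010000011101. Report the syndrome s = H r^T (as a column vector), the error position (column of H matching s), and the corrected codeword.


s = (0, 0, 1, 0)^T, error position = 2, corrected codeword c = 111010000011101

Compute s = H r^T mod 2 one row at a time:
  s_1 = 0 + 0 + 0 + 1 + 1 + 1 + 0 + 1 = 4 ≡ 0 (mod 2).
  s_2 = 0 + 1 + 0 + 0 + 1 + 1 + 0 + 1 = 4 ≡ 0 (mod 2).
  s_3 = 0 + 1 + 0 + 0 + 0 + 1 + 0 + 1 = 3 ≡ 1 (mod 2).
  s_4 = 1 + 1 + 1 + 0 + 0 + 1 + 1 + 1 = 6 ≡ 0 (mod 2).
s = (0, 0, 1, 0)^T — this equals column 2 of H (binary 0010), so error is at position 2.
Correct: flip bit 2 of r = 101010000011101 to get c = 111010000011101.


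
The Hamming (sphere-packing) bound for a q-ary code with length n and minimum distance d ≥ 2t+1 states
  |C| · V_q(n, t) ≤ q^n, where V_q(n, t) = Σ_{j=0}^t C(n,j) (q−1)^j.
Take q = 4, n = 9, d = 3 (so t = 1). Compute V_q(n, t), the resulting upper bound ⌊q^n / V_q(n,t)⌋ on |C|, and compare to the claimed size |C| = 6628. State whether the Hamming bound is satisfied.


V_q(n, t) = 28, q^n = 262144, Hamming bound = 9362, |C| = 6628 ≤ bound (satisfied).

Step 1: Compute V_q(n, t) = Σ_{j=0}^1 C(n, j) (q−1)^j.
  j = 0: C(9,0)·(3)^0 = 1·1 = 1.
  j = 1: C(9,1)·(3)^1 = 9·3 = 27.
  V_q(n, t) = 1 + 27 = 28.
Step 2: q^n = 4^9 = 262144.
Step 3: Hamming bound ⌊q^n / V_q(n,t)⌋ = ⌊262144/28⌋ = 9362.
Step 4: Compare |C| = 6628 to 9362: satisfied.
The claimed |C| lies below the Hamming bound.


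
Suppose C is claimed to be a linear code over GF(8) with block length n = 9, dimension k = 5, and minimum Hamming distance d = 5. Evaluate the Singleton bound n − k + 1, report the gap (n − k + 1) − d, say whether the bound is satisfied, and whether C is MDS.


Singleton RHS = n − k + 1 = 5, slack = 0, bound satisfied, MDS.

Singleton bound: d ≤ n − k + 1.
Here n = 9, k = 5, so n − k + 1 = 5.
Given d = 5, check d ≤ 5: YES.
Slack = (n − k + 1) − d = 0.
The code is MDS (slack = 0).
Description: the claimed parameters are [9, 5, 5]_8; such a code would be MDS (meets Singleton bound).


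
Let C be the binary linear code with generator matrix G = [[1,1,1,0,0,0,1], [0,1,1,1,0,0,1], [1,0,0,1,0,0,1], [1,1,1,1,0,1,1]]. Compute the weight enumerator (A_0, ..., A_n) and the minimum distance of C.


Weight distribution: A_0 = 1, A_1 = 1, A_2 = 3, A_3 = 6, A_4 = 3, A_5 = 1, A_6 = 1. Minimum distance d = 1.

Enumerate all 2^4 = 16 messages m ∈ F_2^4.
For each, compute codeword c = mG in F_2^7, then tally its weight.
  m = 0000 → c = 0000000, weight = 0.
  m = 1000 → c = 1110001, weight = 4.
  m = 0100 → c = 0111001, weight = 4.
  m = 1100 → c = 1001000, weight = 2.
  m = 0010 → c = 1001001, weight = 3.
  m = 1010 → c = 0111000, weight = 3.
  m = 0110 → c = 1110000, weight = 3.
  m = 1110 → c = 0000001, weight = 1.
  m = 0001 → c = 1111011, weight = 6.
  m = 1001 → c = 0001010, weight = 2.
  m = 0101 → c = 1000010, weight = 2.
  m = 1101 → c = 0110011, weight = 4.
  m = 0011 → c = 0110010, weight = 3.
  m = 1011 → c = 1000011, weight = 3.
  m = 0111 → c = 0001011, weight = 3.
  m = 1111 → c = 1111010, weight = 5.
Tally weights:
  weight 0: 1 codewords.
  weight 1: 1 codewords.
  weight 2: 3 codewords.
  weight 3: 6 codewords.
  weight 4: 3 codewords.
  weight 5: 1 codewords.
  weight 6: 1 codewords.
Minimum distance d = smallest w > 0 with A_w > 0 = 1.
Sanity: Σ A_w = 16 = 2^4 = 16 ✓.


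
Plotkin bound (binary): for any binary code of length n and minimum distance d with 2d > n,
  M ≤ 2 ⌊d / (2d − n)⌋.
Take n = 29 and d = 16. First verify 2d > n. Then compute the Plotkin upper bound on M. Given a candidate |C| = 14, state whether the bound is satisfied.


Plotkin bound M ≤ 10; given |C| = 14 > bound (violated).

Check applicability: 2d = 32, n = 29.
2d − n = 3 > 0, so Plotkin applies.
Compute d/(2d−n) = 16/3 ≈ 5.3333.
⌊d/(2d−n)⌋ = 5.
Plotkin bound: M ≤ 2·5 = 10.
Given |C| = 14, check: VIOLATED.
This |C| is above the Plotkin bound, so no binary code with n = 29, d = 16 and 14 codewords exists.


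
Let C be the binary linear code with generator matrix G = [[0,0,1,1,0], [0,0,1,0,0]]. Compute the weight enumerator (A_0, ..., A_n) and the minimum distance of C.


Weight distribution: A_0 = 1, A_1 = 2, A_2 = 1. Minimum distance d = 1.

Enumerate all 2^2 = 4 messages m ∈ F_2^2.
For each, compute codeword c = mG in F_2^5, then tally its weight.
  m = 00 → c = 00000, weight = 0.
  m = 10 → c = 00110, weight = 2.
  m = 01 → c = 00100, weight = 1.
  m = 11 → c = 00010, weight = 1.
Tally weights:
  weight 0: 1 codewords.
  weight 1: 2 codewords.
  weight 2: 1 codewords.
Minimum distance d = smallest w > 0 with A_w > 0 = 1.
Sanity: Σ A_w = 4 = 2^2 = 4 ✓.


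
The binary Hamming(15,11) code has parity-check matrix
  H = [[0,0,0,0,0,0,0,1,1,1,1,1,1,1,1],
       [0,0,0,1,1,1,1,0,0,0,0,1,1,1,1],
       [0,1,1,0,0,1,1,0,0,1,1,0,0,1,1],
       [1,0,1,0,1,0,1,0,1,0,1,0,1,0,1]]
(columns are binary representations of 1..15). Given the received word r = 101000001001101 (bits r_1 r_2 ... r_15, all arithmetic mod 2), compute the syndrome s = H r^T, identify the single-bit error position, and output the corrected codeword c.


s = (0, 1, 0, 1)^T, error position = 5, corrected codeword c = 101010001001101

Compute s = H r^T mod 2 one row at a time:
  s_1 = 0 + 1 + 0 + 0 + 1 + 1 + 0 + 1 = 4 ≡ 0 (mod 2).
  s_2 = 0 + 0 + 0 + 0 + 1 + 1 + 0 + 1 = 3 ≡ 1 (mod 2).
  s_3 = 0 + 1 + 0 + 0 + 0 + 0 + 0 + 1 = 2 ≡ 0 (mod 2).
  s_4 = 1 + 1 + 0 + 0 + 1 + 0 + 1 + 1 = 5 ≡ 1 (mod 2).
s = (0, 1, 0, 1)^T — this equals column 5 of H (binary 0101), so error is at position 5.
Correct: flip bit 5 of r = 101000001001101 to get c = 101010001001101.


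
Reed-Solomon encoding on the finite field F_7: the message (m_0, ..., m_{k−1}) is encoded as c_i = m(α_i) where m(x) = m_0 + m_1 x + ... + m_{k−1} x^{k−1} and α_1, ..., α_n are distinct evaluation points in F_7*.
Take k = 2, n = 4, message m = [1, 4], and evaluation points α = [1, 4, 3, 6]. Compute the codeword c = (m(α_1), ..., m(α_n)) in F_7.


c = [5, 3, 6, 4]

Message polynomial: m(x) = 1 + 4·x (mod 7).
For each evaluation point α_i, compute m(α_i) mod 7:
  α_1 = 1: Horner steps 4 → 5, so m(1) = 5.
  α_2 = 4: Horner steps 4 → 3, so m(4) = 3.
  α_3 = 3: Horner steps 4 → 6, so m(3) = 6.
  α_4 = 6: Horner steps 4 → 4, so m(6) = 4.
Codeword c = [5, 3, 6, 4] ∈ F_7^4.


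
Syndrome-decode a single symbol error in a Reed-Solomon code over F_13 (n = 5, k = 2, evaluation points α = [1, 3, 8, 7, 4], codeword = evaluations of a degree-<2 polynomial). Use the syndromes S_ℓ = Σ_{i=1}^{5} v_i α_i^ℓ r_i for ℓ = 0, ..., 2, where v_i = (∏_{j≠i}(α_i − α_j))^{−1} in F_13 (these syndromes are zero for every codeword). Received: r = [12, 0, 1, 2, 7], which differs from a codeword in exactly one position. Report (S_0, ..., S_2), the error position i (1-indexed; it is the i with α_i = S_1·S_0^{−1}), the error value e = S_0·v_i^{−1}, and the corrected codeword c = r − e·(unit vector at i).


S = (7, 4, 6), error at position 3, error magnitude e = 5, c = [12, 0, 9, 2, 7].

Step 1: column multipliers v_i = (∏_{j≠i}(α_i − α_j))^{−1} mod 13.
  i = 1 (α = 1): (1−3)(1−8)(1−7)(1−4) = (−2)·(−7)·(−6)·(−3) = 252 ≡ 5, so v_1 = 5^{−1} = 8 (mod 13).
  i = 2 (α = 3): (3−1)(3−8)(3−7)(3−4) = 2·(−5)·(−4)·(−1) = −40 ≡ 12, so v_2 = 12^{−1} = 12 (mod 13).
  i = 3 (α = 8): (8−1)(8−3)(8−7)(8−4) = 7·5·1·4 = 140 ≡ 10, so v_3 = 10^{−1} = 4 (mod 13).
  i = 4 (α = 7): (7−1)(7−3)(7−8)(7−4) = 6·4·(−1)·3 = −72 ≡ 6, so v_4 = 6^{−1} = 11 (mod 13).
  i = 5 (α = 4): (4−1)(4−3)(4−8)(4−7) = 3·1·(−4)·(−3) = 36 ≡ 10, so v_5 = 10^{−1} = 4 (mod 13).
  v = [8, 12, 4, 11, 4].
Step 2: syndromes of r = [12, 0, 1, 2, 7] (all sums mod 13).
  S_0 = Σ v_i r_i = 8·12 + 12·0 + 4·1 + 11·2 + 4·7 = 150 ≡ 7.
  S_1 = Σ v_i α_i r_i = 8·1·12 + 12·3·0 + 4·8·1 + 11·7·2 + 4·4·7 = 394 ≡ 4.
  α_i^2 mod 13 = [1, 9, 12, 10, 3].
  S_2 = Σ v_i α_i^2 r_i = 8·1·12 + 12·9·0 + 4·12·1 + 11·10·2 + 4·3·7 = 448 ≡ 6.
  S = (7, 4, 6) ≠ 0, so r is not a codeword (an error is present).
Step 3: locate the error. For a single error e at position i, S_ℓ = v_i·e·α_i^ℓ, so α_err = S_1/S_0.
  S_0^{−1} = 7^{−1} = 2 (mod 13), so α_err = 4·2 = 8 ≡ 8 = α_3. Error position i = 3.
  Consistency check: S_2/S_1 = 6·10 = 60 ≡ 8 = α_err ✓ (single-error assumption holds).
Step 4: error magnitude e = S_0/v_3 = S_0·∏_{j≠3}(α_3 − α_j) = 7·10 = 70 ≡ 5 (mod 13).
Step 5: correct position 3: c_3 = r_3 − e = 1 − 5 ≡ 9 (mod 13). Hence c = [12, 0, 9, 2, 7].
  Check: interpolating c through the α_i gives m(x) = 5 + 7·x (degree < 2) with m(α_i) = c_i for every i, so c is indeed a codeword.


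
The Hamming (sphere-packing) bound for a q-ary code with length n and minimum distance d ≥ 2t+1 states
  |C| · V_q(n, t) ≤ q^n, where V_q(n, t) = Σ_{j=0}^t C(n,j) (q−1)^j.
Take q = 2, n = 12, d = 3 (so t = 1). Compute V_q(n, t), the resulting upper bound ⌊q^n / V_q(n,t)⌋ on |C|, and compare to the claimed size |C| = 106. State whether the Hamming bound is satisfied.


V_q(n, t) = 13, q^n = 4096, Hamming bound = 315, |C| = 106 ≤ bound (satisfied).

Step 1: Compute V_q(n, t) = Σ_{j=0}^1 C(n, j) (q−1)^j.
  j = 0: C(12,0)·(1)^0 = 1·1 = 1.
  j = 1: C(12,1)·(1)^1 = 12·1 = 12.
  V_q(n, t) = 1 + 12 = 13.
Step 2: q^n = 2^12 = 4096.
Step 3: Hamming bound ⌊q^n / V_q(n,t)⌋ = ⌊4096/13⌋ = 315.
Step 4: Compare |C| = 106 to 315: satisfied.
The claimed |C| lies below the Hamming bound.


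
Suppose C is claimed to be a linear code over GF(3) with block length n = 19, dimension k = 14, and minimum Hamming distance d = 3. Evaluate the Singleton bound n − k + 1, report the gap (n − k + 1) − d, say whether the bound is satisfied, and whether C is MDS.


Singleton RHS = n − k + 1 = 6, slack = 3, bound satisfied, not MDS.

Singleton bound: d ≤ n − k + 1.
Here n = 19, k = 14, so n − k + 1 = 6.
Given d = 3, check d ≤ 6: YES.
Slack = (n − k + 1) − d = 3.
The code is NOT MDS (slack = 3 > 0).
Description: the claimed parameters are [19, 14, 3]_3; such a code would be non-MDS.


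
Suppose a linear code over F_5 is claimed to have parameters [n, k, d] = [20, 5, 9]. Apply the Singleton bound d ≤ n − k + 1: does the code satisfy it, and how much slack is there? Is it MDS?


Singleton RHS = n − k + 1 = 16, slack = 7, bound satisfied, not MDS.

Singleton bound: d ≤ n − k + 1.
Here n = 20, k = 5, so n − k + 1 = 16.
Given d = 9, check d ≤ 16: YES.
Slack = (n − k + 1) − d = 7.
The code is NOT MDS (slack = 7 > 0).
Description: the claimed parameters are [20, 5, 9]_5; such a code would be non-MDS.


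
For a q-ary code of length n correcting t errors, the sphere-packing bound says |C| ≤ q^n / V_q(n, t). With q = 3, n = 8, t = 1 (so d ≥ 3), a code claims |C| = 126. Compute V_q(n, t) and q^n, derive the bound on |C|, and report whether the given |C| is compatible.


V_q(n, t) = 17, q^n = 6561, Hamming bound = 385, |C| = 126 ≤ bound (satisfied).

Step 1: Compute V_q(n, t) = Σ_{j=0}^1 C(n, j) (q−1)^j.
  j = 0: C(8,0)·(2)^0 = 1·1 = 1.
  j = 1: C(8,1)·(2)^1 = 8·2 = 16.
  V_q(n, t) = 1 + 16 = 17.
Step 2: q^n = 3^8 = 6561.
Step 3: Hamming bound ⌊q^n / V_q(n,t)⌋ = ⌊6561/17⌋ = 385.
Step 4: Compare |C| = 126 to 385: satisfied.
The claimed |C| lies below the Hamming bound.


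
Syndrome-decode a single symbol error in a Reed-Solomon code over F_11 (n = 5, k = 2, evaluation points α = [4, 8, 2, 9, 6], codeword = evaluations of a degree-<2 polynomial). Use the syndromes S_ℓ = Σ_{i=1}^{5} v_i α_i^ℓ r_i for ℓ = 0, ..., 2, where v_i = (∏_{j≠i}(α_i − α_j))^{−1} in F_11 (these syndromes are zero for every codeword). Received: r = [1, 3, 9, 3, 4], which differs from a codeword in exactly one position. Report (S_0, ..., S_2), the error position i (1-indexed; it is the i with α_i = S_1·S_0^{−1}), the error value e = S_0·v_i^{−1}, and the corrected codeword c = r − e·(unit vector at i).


S = (1, 8, 9), error at position 2, error magnitude e = 7, c = [1, 7, 9, 3, 4].

Step 1: column multipliers v_i = (∏_{j≠i}(α_i − α_j))^{−1} mod 11.
  i = 1 (α = 4): (4−8)(4−2)(4−9)(4−6) = (−4)·2·(−5)·(−2) = −80 ≡ 8, so v_1 = 8^{−1} = 7 (mod 11).
  i = 2 (α = 8): (8−4)(8−2)(8−9)(8−6) = 4·6·(−1)·2 = −48 ≡ 7, so v_2 = 7^{−1} = 8 (mod 11).
  i = 3 (α = 2): (2−4)(2−8)(2−9)(2−6) = (−2)·(−6)·(−7)·(−4) = 336 ≡ 6, so v_3 = 6^{−1} = 2 (mod 11).
  i = 4 (α = 9): (9−4)(9−8)(9−2)(9−6) = 5·1·7·3 = 105 ≡ 6, so v_4 = 6^{−1} = 2 (mod 11).
  i = 5 (α = 6): (6−4)(6−8)(6−2)(6−9) = 2·(−2)·4·(−3) = 48 ≡ 4, so v_5 = 4^{−1} = 3 (mod 11).
  v = [7, 8, 2, 2, 3].
Step 2: syndromes of r = [1, 3, 9, 3, 4] (all sums mod 11).
  S_0 = Σ v_i r_i = 7·1 + 8·3 + 2·9 + 2·3 + 3·4 = 67 ≡ 1.
  S_1 = Σ v_i α_i r_i = 7·4·1 + 8·8·3 + 2·2·9 + 2·9·3 + 3·6·4 = 382 ≡ 8.
  α_i^2 mod 11 = [5, 9, 4, 4, 3].
  S_2 = Σ v_i α_i^2 r_i = 7·5·1 + 8·9·3 + 2·4·9 + 2·4·3 + 3·3·4 = 383 ≡ 9.
  S = (1, 8, 9) ≠ 0, so r is not a codeword (an error is present).
Step 3: locate the error. For a single error e at position i, S_ℓ = v_i·e·α_i^ℓ, so α_err = S_1/S_0.
  S_0^{−1} = 1^{−1} = 1 (mod 11), so α_err = 8·1 = 8 ≡ 8 = α_2. Error position i = 2.
  Consistency check: S_2/S_1 = 9·7 = 63 ≡ 8 = α_err ✓ (single-error assumption holds).
Step 4: error magnitude e = S_0/v_2 = S_0·∏_{j≠2}(α_2 − α_j) = 1·7 = 7 ≡ 7 (mod 11).
Step 5: correct position 2: c_2 = r_2 − e = 3 − 7 ≡ 7 (mod 11). Hence c = [1, 7, 9, 3, 4].
  Check: interpolating c through the α_i gives m(x) = 6 + 7·x (degree < 2) with m(α_i) = c_i for every i, so c is indeed a codeword.


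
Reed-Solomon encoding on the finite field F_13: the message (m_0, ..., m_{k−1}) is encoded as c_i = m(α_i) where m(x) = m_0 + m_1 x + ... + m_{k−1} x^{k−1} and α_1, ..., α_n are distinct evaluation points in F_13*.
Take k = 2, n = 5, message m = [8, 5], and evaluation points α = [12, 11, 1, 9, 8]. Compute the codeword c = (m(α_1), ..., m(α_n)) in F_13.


c = [3, 11, 0, 1, 9]

Message polynomial: m(x) = 8 + 5·x (mod 13).
For each evaluation point α_i, compute m(α_i) mod 13:
  α_1 = 12: Horner steps 5 → 3, so m(12) = 3.
  α_2 = 11: Horner steps 5 → 11, so m(11) = 11.
  α_3 = 1: Horner steps 5 → 0, so m(1) = 0.
  α_4 = 9: Horner steps 5 → 1, so m(9) = 1.
  α_5 = 8: Horner steps 5 → 9, so m(8) = 9.
Codeword c = [3, 11, 0, 1, 9] ∈ F_13^5.


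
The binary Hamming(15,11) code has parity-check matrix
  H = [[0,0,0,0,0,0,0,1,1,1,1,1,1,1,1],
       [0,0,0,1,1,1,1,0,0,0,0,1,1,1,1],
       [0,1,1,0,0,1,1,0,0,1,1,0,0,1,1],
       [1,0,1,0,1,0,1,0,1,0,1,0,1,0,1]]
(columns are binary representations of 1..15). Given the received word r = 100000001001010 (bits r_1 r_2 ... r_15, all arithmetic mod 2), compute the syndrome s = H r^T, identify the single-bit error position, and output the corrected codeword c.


s = (1, 0, 1, 0)^T, error position = 10, corrected codeword c = 100000001101010

Compute s = H r^T mod 2 one row at a time:
  s_1 = 0 + 1 + 0 + 0 + 1 + 0 + 1 + 0 = 3 ≡ 1 (mod 2).
  s_2 = 0 + 0 + 0 + 0 + 1 + 0 + 1 + 0 = 2 ≡ 0 (mod 2).
  s_3 = 0 + 0 + 0 + 0 + 0 + 0 + 1 + 0 = 1 ≡ 1 (mod 2).
  s_4 = 1 + 0 + 0 + 0 + 1 + 0 + 0 + 0 = 2 ≡ 0 (mod 2).
s = (1, 0, 1, 0)^T — this equals column 10 of H (binary 1010), so error is at position 10.
Correct: flip bit 10 of r = 100000001001010 to get c = 100000001101010.


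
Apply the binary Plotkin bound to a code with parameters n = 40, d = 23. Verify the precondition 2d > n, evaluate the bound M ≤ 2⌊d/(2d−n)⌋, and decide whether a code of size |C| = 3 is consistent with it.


Plotkin bound M ≤ 6; given |C| = 3 ≤ bound (satisfied).

Check applicability: 2d = 46, n = 40.
2d − n = 6 > 0, so Plotkin applies.
Compute d/(2d−n) = 23/6 ≈ 3.8333.
⌊d/(2d−n)⌋ = 3.
Plotkin bound: M ≤ 2·3 = 6.
Given |C| = 3, check: satisfied.
This |C| is below the Plotkin bound.


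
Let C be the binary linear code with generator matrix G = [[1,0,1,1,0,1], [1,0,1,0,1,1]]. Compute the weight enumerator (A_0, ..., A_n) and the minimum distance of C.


Weight distribution: A_0 = 1, A_2 = 1, A_4 = 2. Minimum distance d = 2.

Enumerate all 2^2 = 4 messages m ∈ F_2^2.
For each, compute codeword c = mG in F_2^6, then tally its weight.
  m = 00 → c = 000000, weight = 0.
  m = 10 → c = 101101, weight = 4.
  m = 01 → c = 101011, weight = 4.
  m = 11 → c = 000110, weight = 2.
Tally weights:
  weight 0: 1 codewords.
  weight 2: 1 codewords.
  weight 4: 2 codewords.
Minimum distance d = smallest w > 0 with A_w > 0 = 2.
Sanity: Σ A_w = 4 = 2^2 = 4 ✓.


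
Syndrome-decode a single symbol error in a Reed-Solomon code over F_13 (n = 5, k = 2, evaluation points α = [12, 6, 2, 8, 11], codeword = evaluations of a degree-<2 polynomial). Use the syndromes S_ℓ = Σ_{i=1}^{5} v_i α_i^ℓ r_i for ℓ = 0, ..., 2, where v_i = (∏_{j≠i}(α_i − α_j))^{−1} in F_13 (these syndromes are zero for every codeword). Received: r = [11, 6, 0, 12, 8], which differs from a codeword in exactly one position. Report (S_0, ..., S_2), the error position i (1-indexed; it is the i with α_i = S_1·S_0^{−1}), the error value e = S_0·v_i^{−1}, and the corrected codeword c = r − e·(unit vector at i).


S = (3, 6, 12), error at position 3, error magnitude e = 6, c = [11, 6, 7, 12, 8].

Step 1: column multipliers v_i = (∏_{j≠i}(α_i − α_j))^{−1} mod 13.
  i = 1 (α = 12): (12−6)(12−2)(12−8)(12−11) = 6·10·4·1 = 240 ≡ 6, so v_1 = 6^{−1} = 11 (mod 13).
  i = 2 (α = 6): (6−12)(6−2)(6−8)(6−11) = (−6)·4·(−2)·(−5) = −240 ≡ 7, so v_2 = 7^{−1} = 2 (mod 13).
  i = 3 (α = 2): (2−12)(2−6)(2−8)(2−11) = (−10)·(−4)·(−6)·(−9) = 2160 ≡ 2, so v_3 = 2^{−1} = 7 (mod 13).
  i = 4 (α = 8): (8−12)(8−6)(8−2)(8−11) = (−4)·2·6·(−3) = 144 ≡ 1, so v_4 = 1^{−1} = 1 (mod 13).
  i = 5 (α = 11): (11−12)(11−6)(11−2)(11−8) = (−1)·5·9·3 = −135 ≡ 8, so v_5 = 8^{−1} = 5 (mod 13).
  v = [11, 2, 7, 1, 5].
Step 2: syndromes of r = [11, 6, 0, 12, 8] (all sums mod 13).
  S_0 = Σ v_i r_i = 11·11 + 2·6 + 7·0 + 1·12 + 5·8 = 185 ≡ 3.
  S_1 = Σ v_i α_i r_i = 11·12·11 + 2·6·6 + 7·2·0 + 1·8·12 + 5·11·8 = 2060 ≡ 6.
  α_i^2 mod 13 = [1, 10, 4, 12, 4].
  S_2 = Σ v_i α_i^2 r_i = 11·1·11 + 2·10·6 + 7·4·0 + 1·12·12 + 5·4·8 = 545 ≡ 12.
  S = (3, 6, 12) ≠ 0, so r is not a codeword (an error is present).
Step 3: locate the error. For a single error e at position i, S_ℓ = v_i·e·α_i^ℓ, so α_err = S_1/S_0.
  S_0^{−1} = 3^{−1} = 9 (mod 13), so α_err = 6·9 = 54 ≡ 2 = α_3. Error position i = 3.
  Consistency check: S_2/S_1 = 12·11 = 132 ≡ 2 = α_err ✓ (single-error assumption holds).
Step 4: error magnitude e = S_0/v_3 = S_0·∏_{j≠3}(α_3 − α_j) = 3·2 = 6 ≡ 6 (mod 13).
Step 5: correct position 3: c_3 = r_3 − e = 0 − 6 ≡ 7 (mod 13). Hence c = [11, 6, 7, 12, 8].
  Check: interpolating c through the α_i gives m(x) = 1 + 3·x (degree < 2) with m(α_i) = c_i for every i, so c is indeed a codeword.


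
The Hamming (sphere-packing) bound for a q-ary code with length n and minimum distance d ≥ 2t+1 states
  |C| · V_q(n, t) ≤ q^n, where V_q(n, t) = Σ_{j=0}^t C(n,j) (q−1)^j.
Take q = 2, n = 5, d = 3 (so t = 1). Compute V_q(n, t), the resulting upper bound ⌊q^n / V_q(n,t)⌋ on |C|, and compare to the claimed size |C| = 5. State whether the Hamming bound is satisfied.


V_q(n, t) = 6, q^n = 32, Hamming bound = 5, |C| = 5 ≤ bound (satisfied).

Step 1: Compute V_q(n, t) = Σ_{j=0}^1 C(n, j) (q−1)^j.
  j = 0: C(5,0)·(1)^0 = 1·1 = 1.
  j = 1: C(5,1)·(1)^1 = 5·1 = 5.
  V_q(n, t) = 1 + 5 = 6.
Step 2: q^n = 2^5 = 32.
Step 3: Hamming bound ⌊q^n / V_q(n,t)⌋ = ⌊32/6⌋ = 5.
Step 4: Compare |C| = 5 to 5: satisfied.
The claimed |C| lies at the Hamming bound (tight).


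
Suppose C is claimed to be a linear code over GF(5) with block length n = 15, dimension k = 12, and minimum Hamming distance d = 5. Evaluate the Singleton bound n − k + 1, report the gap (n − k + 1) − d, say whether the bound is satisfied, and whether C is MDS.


Singleton RHS = n − k + 1 = 4, slack = -1, bound violated (no such code; not MDS).

Singleton bound: d ≤ n − k + 1.
Here n = 15, k = 12, so n − k + 1 = 4.
Given d = 5, check d ≤ 4: NO.
Slack = (n − k + 1) − d = -1.
The slack is negative: d = 5 exceeds n − k + 1 = 4 by 1, so the Singleton bound is violated and no linear [15, 12, 5]_5 code can exist. In particular it is not MDS (MDS requires d = n − k + 1 exactly).
Description: the claimed parameters are [15, 12, 5]_5; such a code would be impossible (violates the Singleton bound).


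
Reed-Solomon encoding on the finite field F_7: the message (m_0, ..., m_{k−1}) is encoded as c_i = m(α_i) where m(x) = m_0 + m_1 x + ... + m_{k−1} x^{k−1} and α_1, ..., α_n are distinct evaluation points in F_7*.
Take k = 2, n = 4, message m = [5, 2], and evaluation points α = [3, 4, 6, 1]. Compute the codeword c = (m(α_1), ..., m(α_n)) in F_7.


c = [4, 6, 3, 0]

Message polynomial: m(x) = 5 + 2·x (mod 7).
For each evaluation point α_i, compute m(α_i) mod 7:
  α_1 = 3: Horner steps 2 → 4, so m(3) = 4.
  α_2 = 4: Horner steps 2 → 6, so m(4) = 6.
  α_3 = 6: Horner steps 2 → 3, so m(6) = 3.
  α_4 = 1: Horner steps 2 → 0, so m(1) = 0.
Codeword c = [4, 6, 3, 0] ∈ F_7^4.


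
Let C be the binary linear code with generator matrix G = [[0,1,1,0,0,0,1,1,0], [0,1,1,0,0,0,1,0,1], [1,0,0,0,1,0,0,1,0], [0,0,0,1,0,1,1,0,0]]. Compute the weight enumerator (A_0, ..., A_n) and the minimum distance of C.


Weight distribution: A_0 = 1, A_2 = 1, A_3 = 3, A_4 = 2, A_5 = 4, A_6 = 3, A_7 = 1, A_8 = 1. Minimum distance d = 2.

Enumerate all 2^4 = 16 messages m ∈ F_2^4.
For each, compute codeword c = mG in F_2^9, then tally its weight.
  m = 0000 → c = 000000000, weight = 0.
  m = 1000 → c = 011000110, weight = 4.
  m = 0100 → c = 011000101, weight = 4.
  m = 1100 → c = 000000011, weight = 2.
  m = 0010 → c = 100010010, weight = 3.
  m = 1010 → c = 111010100, weight = 5.
  m = 0110 → c = 111010111, weight = 7.
  m = 1110 → c = 100010001, weight = 3.
  m = 0001 → c = 000101100, weight = 3.
  m = 1001 → c = 011101010, weight = 5.
  m = 0101 → c = 011101001, weight = 5.
  m = 1101 → c = 000101111, weight = 5.
  m = 0011 → c = 100111110, weight = 6.
  m = 1011 → c = 111111000, weight = 6.
  m = 0111 → c = 111111011, weight = 8.
  m = 1111 → c = 100111101, weight = 6.
Tally weights:
  weight 0: 1 codewords.
  weight 2: 1 codewords.
  weight 3: 3 codewords.
  weight 4: 2 codewords.
  weight 5: 4 codewords.
  weight 6: 3 codewords.
  weight 7: 1 codewords.
  weight 8: 1 codewords.
Minimum distance d = smallest w > 0 with A_w > 0 = 2.
Sanity: Σ A_w = 16 = 2^4 = 16 ✓.


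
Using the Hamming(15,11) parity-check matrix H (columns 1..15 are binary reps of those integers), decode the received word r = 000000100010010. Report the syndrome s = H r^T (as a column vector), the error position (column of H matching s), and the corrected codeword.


s = (0, 0, 1, 0)^T, error position = 2, corrected codeword c = 010000100010010

Compute s = H r^T mod 2 one row at a time:
  s_1 = 0 + 0 + 0 + 1 + 0 + 0 + 1 + 0 = 2 ≡ 0 (mod 2).
  s_2 = 0 + 0 + 0 + 1 + 0 + 0 + 1 + 0 = 2 ≡ 0 (mod 2).
  s_3 = 0 + 0 + 0 + 1 + 0 + 1 + 1 + 0 = 3 ≡ 1 (mod 2).
  s_4 = 0 + 0 + 0 + 1 + 0 + 1 + 0 + 0 = 2 ≡ 0 (mod 2).
s = (0, 0, 1, 0)^T — this equals column 2 of H (binary 0010), so error is at position 2.
Correct: flip bit 2 of r = 000000100010010 to get c = 010000100010010.


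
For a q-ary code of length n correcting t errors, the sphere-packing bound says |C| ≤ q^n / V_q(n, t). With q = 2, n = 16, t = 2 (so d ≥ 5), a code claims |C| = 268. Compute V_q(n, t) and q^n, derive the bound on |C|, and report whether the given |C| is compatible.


V_q(n, t) = 137, q^n = 65536, Hamming bound = 478, |C| = 268 ≤ bound (satisfied).

Step 1: Compute V_q(n, t) = Σ_{j=0}^2 C(n, j) (q−1)^j.
  j = 0: C(16,0)·(1)^0 = 1·1 = 1.
  j = 1: C(16,1)·(1)^1 = 16·1 = 16.
  j = 2: C(16,2)·(1)^2 = 120·1 = 120.
  V_q(n, t) = 1 + 16 + 120 = 137.
Step 2: q^n = 2^16 = 65536.
Step 3: Hamming bound ⌊q^n / V_q(n,t)⌋ = ⌊65536/137⌋ = 478.
Step 4: Compare |C| = 268 to 478: satisfied.
The claimed |C| lies below the Hamming bound.


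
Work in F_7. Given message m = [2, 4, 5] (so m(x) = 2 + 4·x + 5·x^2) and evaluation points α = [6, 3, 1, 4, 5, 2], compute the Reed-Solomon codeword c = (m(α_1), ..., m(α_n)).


c = [3, 3, 4, 0, 0, 2]

Message polynomial: m(x) = 2 + 4·x + 5·x^2 (mod 7).
For each evaluation point α_i, compute m(α_i) mod 7:
  α_1 = 6: Horner steps 5 → 6 → 3, so m(6) = 3.
  α_2 = 3: Horner steps 5 → 5 → 3, so m(3) = 3.
  α_3 = 1: Horner steps 5 → 2 → 4, so m(1) = 4.
  α_4 = 4: Horner steps 5 → 3 → 0, so m(4) = 0.
  α_5 = 5: Horner steps 5 → 1 → 0, so m(5) = 0.
  α_6 = 2: Horner steps 5 → 0 → 2, so m(2) = 2.
Codeword c = [3, 3, 4, 0, 0, 2] ∈ F_7^6.


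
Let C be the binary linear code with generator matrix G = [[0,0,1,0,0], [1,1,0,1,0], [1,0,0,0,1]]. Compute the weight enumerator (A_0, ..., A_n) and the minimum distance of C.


Weight distribution: A_0 = 1, A_1 = 1, A_2 = 1, A_3 = 3, A_4 = 2. Minimum distance d = 1.

Enumerate all 2^3 = 8 messages m ∈ F_2^3.
For each, compute codeword c = mG in F_2^5, then tally its weight.
  m = 000 → c = 00000, weight = 0.
  m = 100 → c = 00100, weight = 1.
  m = 010 → c = 11010, weight = 3.
  m = 110 → c = 11110, weight = 4.
  m = 001 → c = 10001, weight = 2.
  m = 101 → c = 10101, weight = 3.
  m = 011 → c = 01011, weight = 3.
  m = 111 → c = 01111, weight = 4.
Tally weights:
  weight 0: 1 codewords.
  weight 1: 1 codewords.
  weight 2: 1 codewords.
  weight 3: 3 codewords.
  weight 4: 2 codewords.
Minimum distance d = smallest w > 0 with A_w > 0 = 1.
Sanity: Σ A_w = 8 = 2^3 = 8 ✓.


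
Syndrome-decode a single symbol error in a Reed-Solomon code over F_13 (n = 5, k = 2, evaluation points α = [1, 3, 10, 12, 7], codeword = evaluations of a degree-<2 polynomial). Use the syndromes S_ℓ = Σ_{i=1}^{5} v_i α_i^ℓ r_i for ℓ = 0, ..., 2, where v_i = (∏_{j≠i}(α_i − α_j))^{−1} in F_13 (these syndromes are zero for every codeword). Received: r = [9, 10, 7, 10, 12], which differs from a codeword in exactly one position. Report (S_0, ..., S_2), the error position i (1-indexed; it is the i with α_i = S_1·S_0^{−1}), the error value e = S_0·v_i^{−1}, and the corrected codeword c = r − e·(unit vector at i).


S = (1, 12, 1), error at position 4, error magnitude e = 2, c = [9, 10, 7, 8, 12].

Step 1: column multipliers v_i = (∏_{j≠i}(α_i − α_j))^{−1} mod 13.
  i = 1 (α = 1): (1−3)(1−10)(1−12)(1−7) = (−2)·(−9)·(−11)·(−6) = 1188 ≡ 5, so v_1 = 5^{−1} = 8 (mod 13).
  i = 2 (α = 3): (3−1)(3−10)(3−12)(3−7) = 2·(−7)·(−9)·(−4) = −504 ≡ 3, so v_2 = 3^{−1} = 9 (mod 13).
  i = 3 (α = 10): (10−1)(10−3)(10−12)(10−7) = 9·7·(−2)·3 = −378 ≡ 12, so v_3 = 12^{−1} = 12 (mod 13).
  i = 4 (α = 12): (12−1)(12−3)(12−10)(12−7) = 11·9·2·5 = 990 ≡ 2, so v_4 = 2^{−1} = 7 (mod 13).
  i = 5 (α = 7): (7−1)(7−3)(7−10)(7−12) = 6·4·(−3)·(−5) = 360 ≡ 9, so v_5 = 9^{−1} = 3 (mod 13).
  v = [8, 9, 12, 7, 3].
Step 2: syndromes of r = [9, 10, 7, 10, 12] (all sums mod 13).
  S_0 = Σ v_i r_i = 8·9 + 9·10 + 12·7 + 7·10 + 3·12 = 352 ≡ 1.
  S_1 = Σ v_i α_i r_i = 8·1·9 + 9·3·10 + 12·10·7 + 7·12·10 + 3·7·12 = 2274 ≡ 12.
  α_i^2 mod 13 = [1, 9, 9, 1, 10].
  S_2 = Σ v_i α_i^2 r_i = 8·1·9 + 9·9·10 + 12·9·7 + 7·1·10 + 3·10·12 = 2068 ≡ 1.
  S = (1, 12, 1) ≠ 0, so r is not a codeword (an error is present).
Step 3: locate the error. For a single error e at position i, S_ℓ = v_i·e·α_i^ℓ, so α_err = S_1/S_0.
  S_0^{−1} = 1^{−1} = 1 (mod 13), so α_err = 12·1 = 12 ≡ 12 = α_4. Error position i = 4.
  Consistency check: S_2/S_1 = 1·12 = 12 ≡ 12 = α_err ✓ (single-error assumption holds).
Step 4: error magnitude e = S_0/v_4 = S_0·∏_{j≠4}(α_4 − α_j) = 1·2 = 2 ≡ 2 (mod 13).
Step 5: correct position 4: c_4 = r_4 − e = 10 − 2 ≡ 8 (mod 13). Hence c = [9, 10, 7, 8, 12].
  Check: interpolating c through the α_i gives m(x) = 2 + 7·x (degree < 2) with m(α_i) = c_i for every i, so c is indeed a codeword.


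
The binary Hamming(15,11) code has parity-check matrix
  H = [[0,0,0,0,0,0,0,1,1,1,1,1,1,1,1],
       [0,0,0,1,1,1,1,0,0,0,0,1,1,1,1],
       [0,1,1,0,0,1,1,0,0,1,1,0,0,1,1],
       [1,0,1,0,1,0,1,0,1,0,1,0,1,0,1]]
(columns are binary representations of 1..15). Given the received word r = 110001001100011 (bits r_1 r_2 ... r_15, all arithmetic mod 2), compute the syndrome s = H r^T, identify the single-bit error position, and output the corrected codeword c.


s = (0, 1, 1, 1)^T, error position = 7, corrected codeword c = 110001101100011

Compute s = H r^T mod 2 one row at a time:
  s_1 = 0 + 1 + 1 + 0 + 0 + 0 + 1 + 1 = 4 ≡ 0 (mod 2).
  s_2 = 0 + 0 + 1 + 0 + 0 + 0 + 1 + 1 = 3 ≡ 1 (mod 2).
  s_3 = 1 + 0 + 1 + 0 + 1 + 0 + 1 + 1 = 5 ≡ 1 (mod 2).
  s_4 = 1 + 0 + 0 + 0 + 1 + 0 + 0 + 1 = 3 ≡ 1 (mod 2).
s = (0, 1, 1, 1)^T — this equals column 7 of H (binary 0111), so error is at position 7.
Correct: flip bit 7 of r = 110001001100011 to get c = 110001101100011.


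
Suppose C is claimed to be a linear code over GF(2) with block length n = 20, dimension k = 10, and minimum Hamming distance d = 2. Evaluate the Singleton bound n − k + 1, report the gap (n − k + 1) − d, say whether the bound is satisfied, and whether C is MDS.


Singleton RHS = n − k + 1 = 11, slack = 9, bound satisfied, not MDS.

Singleton bound: d ≤ n − k + 1.
Here n = 20, k = 10, so n − k + 1 = 11.
Given d = 2, check d ≤ 11: YES.
Slack = (n − k + 1) − d = 9.
The code is NOT MDS (slack = 9 > 0).
Description: the claimed parameters are [20, 10, 2]_2; such a code would be non-MDS.
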